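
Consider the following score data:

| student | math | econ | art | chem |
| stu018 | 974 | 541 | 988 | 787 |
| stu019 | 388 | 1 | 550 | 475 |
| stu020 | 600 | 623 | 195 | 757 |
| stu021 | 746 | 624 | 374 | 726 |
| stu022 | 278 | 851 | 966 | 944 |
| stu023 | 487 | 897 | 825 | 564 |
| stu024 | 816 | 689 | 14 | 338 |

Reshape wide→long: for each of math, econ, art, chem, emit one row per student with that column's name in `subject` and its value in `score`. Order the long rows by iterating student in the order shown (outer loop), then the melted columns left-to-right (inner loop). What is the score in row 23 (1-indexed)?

28 rows total (7 × 4). Row 23: index ⌊(23-1)/4⌋ = 5 into student → stu023; (23-1) mod 4 = 2 into the melted columns → art.
So row 23 is (stu023, art, 825); score = 825.

825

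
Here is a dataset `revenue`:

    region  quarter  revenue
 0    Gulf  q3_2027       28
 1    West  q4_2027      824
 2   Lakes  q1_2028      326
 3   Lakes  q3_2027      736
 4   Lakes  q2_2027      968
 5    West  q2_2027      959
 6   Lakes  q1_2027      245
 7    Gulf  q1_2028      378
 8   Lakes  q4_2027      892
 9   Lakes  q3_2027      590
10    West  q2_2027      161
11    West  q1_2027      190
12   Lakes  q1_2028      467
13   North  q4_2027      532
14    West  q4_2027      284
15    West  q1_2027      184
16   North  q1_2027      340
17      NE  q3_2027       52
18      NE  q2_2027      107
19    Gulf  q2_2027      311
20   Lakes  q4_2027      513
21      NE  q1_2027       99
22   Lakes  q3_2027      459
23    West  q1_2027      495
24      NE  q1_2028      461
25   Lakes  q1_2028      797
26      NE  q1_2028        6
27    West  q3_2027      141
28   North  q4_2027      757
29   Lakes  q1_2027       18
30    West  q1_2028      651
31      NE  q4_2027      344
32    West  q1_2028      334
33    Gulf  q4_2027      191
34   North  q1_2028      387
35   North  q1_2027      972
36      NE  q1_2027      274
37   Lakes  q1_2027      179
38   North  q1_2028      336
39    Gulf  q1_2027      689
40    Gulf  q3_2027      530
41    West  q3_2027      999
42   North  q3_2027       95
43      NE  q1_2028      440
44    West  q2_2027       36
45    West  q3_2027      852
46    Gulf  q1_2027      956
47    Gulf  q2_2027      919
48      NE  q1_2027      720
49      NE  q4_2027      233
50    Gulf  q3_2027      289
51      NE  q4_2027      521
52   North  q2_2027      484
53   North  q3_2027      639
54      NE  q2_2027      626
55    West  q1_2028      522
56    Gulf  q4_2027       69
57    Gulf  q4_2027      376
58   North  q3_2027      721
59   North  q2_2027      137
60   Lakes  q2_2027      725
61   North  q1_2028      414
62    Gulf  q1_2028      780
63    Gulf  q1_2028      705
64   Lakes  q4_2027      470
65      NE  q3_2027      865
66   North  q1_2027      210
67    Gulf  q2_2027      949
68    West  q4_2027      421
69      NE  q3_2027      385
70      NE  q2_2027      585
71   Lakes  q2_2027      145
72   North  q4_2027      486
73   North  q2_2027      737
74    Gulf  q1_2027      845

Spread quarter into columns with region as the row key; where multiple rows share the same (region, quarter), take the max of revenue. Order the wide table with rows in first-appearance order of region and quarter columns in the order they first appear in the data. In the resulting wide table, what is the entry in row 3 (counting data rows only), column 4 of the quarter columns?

With rows in first-appearance order of region, row 3 is region=Lakes. quarter columns in first-appearance order: q3_2027, q4_2027, q1_2028, q2_2027, q1_2027; column 4 is q2_2027.
Long rows with region=Lakes, quarter=q2_2027: max(968, 725, 145) = 968.

968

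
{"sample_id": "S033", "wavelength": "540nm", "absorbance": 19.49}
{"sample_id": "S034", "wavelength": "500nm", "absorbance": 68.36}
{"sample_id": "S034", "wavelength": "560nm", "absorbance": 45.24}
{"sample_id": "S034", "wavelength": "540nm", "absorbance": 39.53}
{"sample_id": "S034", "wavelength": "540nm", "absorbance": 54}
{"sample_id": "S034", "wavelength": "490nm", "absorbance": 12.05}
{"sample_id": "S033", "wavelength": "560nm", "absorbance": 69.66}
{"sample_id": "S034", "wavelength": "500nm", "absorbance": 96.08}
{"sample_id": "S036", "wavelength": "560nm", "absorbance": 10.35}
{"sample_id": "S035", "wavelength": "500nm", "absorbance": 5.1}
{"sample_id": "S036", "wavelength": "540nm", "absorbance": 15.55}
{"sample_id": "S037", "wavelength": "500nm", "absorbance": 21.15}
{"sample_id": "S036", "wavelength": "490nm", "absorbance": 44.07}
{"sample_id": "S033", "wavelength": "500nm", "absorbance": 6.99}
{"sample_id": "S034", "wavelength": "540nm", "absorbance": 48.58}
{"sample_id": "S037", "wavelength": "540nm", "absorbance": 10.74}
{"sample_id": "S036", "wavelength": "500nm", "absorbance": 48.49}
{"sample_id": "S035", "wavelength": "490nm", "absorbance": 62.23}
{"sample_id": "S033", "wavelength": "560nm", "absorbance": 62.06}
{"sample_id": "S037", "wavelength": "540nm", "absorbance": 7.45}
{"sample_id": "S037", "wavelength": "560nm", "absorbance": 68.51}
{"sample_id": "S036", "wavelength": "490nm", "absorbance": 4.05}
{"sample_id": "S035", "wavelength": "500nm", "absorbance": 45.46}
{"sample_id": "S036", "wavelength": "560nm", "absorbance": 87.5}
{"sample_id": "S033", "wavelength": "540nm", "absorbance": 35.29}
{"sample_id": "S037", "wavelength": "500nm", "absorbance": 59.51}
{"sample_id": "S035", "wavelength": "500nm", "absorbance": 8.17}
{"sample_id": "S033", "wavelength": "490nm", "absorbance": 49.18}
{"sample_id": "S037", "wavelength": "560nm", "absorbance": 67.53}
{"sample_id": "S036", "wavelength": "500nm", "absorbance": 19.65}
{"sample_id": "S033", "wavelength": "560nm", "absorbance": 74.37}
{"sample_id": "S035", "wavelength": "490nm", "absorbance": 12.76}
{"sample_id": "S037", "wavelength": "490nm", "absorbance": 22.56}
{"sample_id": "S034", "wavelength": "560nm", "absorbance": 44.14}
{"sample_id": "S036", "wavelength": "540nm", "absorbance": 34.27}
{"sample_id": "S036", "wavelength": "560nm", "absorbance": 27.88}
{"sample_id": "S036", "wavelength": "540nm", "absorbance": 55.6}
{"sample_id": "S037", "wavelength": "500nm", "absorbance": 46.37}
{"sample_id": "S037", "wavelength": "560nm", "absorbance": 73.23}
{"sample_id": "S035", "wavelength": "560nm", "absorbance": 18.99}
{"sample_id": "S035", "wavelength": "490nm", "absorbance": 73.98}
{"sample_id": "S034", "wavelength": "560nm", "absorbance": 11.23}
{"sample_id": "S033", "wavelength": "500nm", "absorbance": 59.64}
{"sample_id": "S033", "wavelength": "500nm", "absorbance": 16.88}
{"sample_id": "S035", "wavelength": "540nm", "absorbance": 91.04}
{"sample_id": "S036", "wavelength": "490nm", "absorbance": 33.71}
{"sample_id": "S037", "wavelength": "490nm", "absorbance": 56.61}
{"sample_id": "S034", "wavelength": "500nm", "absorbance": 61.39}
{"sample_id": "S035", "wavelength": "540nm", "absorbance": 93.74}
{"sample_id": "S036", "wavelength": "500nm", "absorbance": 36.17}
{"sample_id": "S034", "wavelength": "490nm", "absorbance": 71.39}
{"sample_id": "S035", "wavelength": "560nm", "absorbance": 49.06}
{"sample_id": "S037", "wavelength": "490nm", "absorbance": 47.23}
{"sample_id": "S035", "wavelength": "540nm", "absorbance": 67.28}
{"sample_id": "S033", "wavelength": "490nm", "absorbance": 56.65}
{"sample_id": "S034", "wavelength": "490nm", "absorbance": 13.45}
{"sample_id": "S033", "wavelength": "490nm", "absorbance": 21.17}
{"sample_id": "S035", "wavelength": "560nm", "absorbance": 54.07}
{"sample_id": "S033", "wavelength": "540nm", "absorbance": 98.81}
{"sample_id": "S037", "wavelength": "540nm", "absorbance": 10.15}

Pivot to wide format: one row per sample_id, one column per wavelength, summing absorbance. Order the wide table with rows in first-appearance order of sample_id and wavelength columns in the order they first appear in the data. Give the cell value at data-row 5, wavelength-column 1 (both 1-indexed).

28.34

With rows in first-appearance order of sample_id, row 5 is sample_id=S037. wavelength columns in first-appearance order: 540nm, 500nm, 560nm, 490nm; column 1 is 540nm.
Long rows with sample_id=S037, wavelength=540nm: 10.74 + 7.45 + 10.15 = 28.34.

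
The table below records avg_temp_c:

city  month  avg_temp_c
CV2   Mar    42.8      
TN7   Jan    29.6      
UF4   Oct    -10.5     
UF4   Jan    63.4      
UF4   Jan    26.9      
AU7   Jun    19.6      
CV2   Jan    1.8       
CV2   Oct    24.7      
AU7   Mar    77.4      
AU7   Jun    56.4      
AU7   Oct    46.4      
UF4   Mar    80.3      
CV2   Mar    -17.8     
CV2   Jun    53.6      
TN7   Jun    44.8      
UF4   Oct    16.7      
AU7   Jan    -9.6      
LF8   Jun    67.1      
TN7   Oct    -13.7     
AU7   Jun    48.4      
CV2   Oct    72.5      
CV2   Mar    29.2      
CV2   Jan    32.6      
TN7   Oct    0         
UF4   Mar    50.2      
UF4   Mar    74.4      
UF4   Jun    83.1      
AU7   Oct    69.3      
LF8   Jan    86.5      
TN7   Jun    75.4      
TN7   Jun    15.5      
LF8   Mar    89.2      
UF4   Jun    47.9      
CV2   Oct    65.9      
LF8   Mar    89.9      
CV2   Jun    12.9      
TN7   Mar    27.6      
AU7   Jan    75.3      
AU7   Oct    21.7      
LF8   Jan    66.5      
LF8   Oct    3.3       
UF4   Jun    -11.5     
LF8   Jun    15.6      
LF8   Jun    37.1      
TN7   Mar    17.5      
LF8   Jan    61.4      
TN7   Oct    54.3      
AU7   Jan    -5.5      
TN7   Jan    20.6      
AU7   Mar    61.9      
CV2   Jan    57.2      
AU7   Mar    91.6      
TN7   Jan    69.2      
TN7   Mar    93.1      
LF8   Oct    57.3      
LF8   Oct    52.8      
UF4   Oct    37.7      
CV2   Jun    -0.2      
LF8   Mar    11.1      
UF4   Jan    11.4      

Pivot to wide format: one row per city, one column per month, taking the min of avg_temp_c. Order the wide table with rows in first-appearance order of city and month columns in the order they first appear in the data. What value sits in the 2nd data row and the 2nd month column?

With rows in first-appearance order of city, row 2 is city=TN7. month columns in first-appearance order: Mar, Jan, Oct, Jun; column 2 is Jan.
Long rows with city=TN7, month=Jan: min(29.6, 20.6, 69.2) = 20.6.

20.6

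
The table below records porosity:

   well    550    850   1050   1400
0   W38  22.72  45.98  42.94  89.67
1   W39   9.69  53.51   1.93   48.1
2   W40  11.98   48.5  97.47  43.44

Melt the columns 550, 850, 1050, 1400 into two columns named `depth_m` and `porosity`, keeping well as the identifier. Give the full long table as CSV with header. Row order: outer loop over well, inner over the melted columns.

Each (well, column) pair becomes one row: 3 × 4 = 12 rows.
For example, (W38, 550) → porosity=22.72.

well,depth_m,porosity
W38,550,22.72
W38,850,45.98
W38,1050,42.94
W38,1400,89.67
W39,550,9.69
W39,850,53.51
W39,1050,1.93
W39,1400,48.1
W40,550,11.98
W40,850,48.5
W40,1050,97.47
W40,1400,43.44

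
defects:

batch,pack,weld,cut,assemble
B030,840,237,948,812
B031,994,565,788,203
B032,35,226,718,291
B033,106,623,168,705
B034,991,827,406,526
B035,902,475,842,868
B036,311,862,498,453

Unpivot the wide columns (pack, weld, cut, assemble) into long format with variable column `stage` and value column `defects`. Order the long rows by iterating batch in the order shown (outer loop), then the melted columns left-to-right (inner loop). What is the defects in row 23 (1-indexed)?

842

28 rows total (7 × 4). Row 23: index ⌊(23-1)/4⌋ = 5 into batch → B035; (23-1) mod 4 = 2 into the melted columns → cut.
So row 23 is (B035, cut, 842); defects = 842.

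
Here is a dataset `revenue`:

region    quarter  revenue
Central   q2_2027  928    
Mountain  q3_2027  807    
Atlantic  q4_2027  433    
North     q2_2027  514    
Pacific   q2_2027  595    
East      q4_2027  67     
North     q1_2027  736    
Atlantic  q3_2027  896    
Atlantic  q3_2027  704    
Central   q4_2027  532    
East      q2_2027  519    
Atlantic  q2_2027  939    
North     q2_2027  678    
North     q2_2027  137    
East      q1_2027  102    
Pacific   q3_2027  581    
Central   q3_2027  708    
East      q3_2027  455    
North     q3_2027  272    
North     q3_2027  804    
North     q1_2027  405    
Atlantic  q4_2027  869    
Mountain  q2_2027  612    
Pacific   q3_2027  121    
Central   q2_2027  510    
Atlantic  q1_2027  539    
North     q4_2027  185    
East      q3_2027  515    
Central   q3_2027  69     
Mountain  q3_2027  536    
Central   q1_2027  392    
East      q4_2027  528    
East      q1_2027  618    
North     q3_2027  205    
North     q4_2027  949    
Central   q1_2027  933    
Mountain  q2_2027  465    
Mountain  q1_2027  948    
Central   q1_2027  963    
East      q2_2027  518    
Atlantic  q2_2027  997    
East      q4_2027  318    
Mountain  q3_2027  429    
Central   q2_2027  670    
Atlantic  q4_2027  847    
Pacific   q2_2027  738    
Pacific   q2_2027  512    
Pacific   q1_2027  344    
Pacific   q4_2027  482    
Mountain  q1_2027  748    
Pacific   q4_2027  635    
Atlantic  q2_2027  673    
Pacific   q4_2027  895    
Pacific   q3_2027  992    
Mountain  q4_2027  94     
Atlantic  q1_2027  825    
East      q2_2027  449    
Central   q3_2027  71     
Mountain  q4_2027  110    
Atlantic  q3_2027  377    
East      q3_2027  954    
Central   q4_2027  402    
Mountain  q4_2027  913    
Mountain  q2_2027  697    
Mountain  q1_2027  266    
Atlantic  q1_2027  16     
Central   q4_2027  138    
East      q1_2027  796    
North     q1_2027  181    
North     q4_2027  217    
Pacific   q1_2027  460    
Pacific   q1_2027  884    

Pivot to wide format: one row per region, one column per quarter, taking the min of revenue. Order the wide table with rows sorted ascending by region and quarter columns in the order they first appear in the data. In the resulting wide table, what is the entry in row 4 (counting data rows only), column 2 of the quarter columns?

With rows sorted ascending by region, row 4 is region=Mountain. quarter columns in first-appearance order: q2_2027, q3_2027, q4_2027, q1_2027; column 2 is q3_2027.
Long rows with region=Mountain, quarter=q3_2027: min(807, 536, 429) = 429.

429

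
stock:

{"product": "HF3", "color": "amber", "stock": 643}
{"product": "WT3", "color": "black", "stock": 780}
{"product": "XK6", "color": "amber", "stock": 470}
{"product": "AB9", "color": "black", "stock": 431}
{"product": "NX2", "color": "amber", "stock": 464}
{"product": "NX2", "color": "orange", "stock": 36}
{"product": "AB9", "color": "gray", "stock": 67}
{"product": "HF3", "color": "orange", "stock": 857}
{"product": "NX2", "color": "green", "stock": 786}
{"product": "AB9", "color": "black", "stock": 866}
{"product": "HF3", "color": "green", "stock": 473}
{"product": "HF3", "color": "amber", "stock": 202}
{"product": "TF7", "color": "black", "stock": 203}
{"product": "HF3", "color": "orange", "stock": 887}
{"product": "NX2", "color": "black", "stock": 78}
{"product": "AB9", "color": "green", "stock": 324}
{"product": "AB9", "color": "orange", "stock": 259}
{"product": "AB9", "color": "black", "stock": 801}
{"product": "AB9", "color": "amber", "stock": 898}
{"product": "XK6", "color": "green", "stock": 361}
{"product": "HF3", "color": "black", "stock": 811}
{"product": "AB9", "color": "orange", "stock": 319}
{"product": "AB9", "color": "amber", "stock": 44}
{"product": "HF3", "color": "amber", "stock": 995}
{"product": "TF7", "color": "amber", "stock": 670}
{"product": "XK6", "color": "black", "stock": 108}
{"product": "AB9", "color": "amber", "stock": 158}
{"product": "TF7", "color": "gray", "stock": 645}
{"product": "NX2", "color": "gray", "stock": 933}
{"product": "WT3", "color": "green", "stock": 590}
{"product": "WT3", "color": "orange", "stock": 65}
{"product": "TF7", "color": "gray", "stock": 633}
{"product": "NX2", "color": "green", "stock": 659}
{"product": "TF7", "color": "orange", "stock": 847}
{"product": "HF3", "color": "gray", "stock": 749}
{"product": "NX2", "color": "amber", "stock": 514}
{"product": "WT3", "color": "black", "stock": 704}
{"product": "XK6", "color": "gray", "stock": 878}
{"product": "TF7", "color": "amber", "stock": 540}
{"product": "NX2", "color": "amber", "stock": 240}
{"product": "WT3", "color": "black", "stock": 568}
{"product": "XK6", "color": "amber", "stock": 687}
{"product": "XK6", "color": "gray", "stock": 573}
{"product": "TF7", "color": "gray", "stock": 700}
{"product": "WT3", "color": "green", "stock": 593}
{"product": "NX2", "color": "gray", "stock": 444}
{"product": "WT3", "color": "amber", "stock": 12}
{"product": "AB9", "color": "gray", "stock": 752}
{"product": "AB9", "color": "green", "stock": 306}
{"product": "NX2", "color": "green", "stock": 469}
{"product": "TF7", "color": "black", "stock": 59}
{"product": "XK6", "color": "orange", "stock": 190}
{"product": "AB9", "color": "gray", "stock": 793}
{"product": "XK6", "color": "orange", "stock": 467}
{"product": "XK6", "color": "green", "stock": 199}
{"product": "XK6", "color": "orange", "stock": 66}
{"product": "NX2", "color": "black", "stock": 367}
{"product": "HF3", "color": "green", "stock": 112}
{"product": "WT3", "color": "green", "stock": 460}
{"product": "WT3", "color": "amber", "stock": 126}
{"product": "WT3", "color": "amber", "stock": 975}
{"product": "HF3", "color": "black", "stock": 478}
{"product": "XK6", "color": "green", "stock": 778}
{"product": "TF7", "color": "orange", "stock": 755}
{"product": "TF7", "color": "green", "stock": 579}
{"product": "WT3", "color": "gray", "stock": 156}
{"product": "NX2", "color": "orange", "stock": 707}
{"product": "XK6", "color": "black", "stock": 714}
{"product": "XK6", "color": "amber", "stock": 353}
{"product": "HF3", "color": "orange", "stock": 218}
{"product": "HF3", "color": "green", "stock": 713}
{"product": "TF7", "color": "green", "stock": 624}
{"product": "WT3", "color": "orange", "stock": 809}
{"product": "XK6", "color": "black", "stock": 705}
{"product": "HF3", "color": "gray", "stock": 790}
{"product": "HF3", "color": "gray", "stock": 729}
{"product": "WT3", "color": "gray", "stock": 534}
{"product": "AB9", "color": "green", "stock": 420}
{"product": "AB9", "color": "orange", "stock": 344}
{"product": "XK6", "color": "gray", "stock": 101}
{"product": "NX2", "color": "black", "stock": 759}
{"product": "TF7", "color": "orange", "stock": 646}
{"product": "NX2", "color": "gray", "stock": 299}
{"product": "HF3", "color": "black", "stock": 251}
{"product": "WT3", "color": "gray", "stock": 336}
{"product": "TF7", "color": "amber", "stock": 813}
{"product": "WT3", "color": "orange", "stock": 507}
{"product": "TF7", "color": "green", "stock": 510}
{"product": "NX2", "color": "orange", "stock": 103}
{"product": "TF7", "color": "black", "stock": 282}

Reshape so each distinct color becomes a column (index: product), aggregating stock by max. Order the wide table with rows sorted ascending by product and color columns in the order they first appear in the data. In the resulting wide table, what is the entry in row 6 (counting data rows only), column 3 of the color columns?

With rows sorted ascending by product, row 6 is product=XK6. color columns in first-appearance order: amber, black, orange, gray, green; column 3 is orange.
Long rows with product=XK6, color=orange: max(190, 467, 66) = 467.

467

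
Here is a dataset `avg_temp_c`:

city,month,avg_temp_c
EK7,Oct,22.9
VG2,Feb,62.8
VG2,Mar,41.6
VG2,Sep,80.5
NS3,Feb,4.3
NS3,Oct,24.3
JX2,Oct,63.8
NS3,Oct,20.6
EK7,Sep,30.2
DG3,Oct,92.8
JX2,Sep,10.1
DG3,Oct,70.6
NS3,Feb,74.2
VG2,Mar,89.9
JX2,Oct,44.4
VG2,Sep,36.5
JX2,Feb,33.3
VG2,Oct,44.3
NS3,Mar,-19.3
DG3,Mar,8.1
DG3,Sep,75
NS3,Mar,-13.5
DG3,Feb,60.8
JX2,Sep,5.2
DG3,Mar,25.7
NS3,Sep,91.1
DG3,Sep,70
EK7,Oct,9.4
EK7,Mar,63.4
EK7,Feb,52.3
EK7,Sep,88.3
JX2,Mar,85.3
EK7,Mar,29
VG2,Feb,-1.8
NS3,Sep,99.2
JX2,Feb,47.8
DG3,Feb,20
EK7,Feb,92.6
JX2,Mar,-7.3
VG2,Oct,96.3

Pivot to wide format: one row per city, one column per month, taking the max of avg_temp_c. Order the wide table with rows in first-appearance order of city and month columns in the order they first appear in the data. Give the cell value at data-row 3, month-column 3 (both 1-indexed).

-13.5

With rows in first-appearance order of city, row 3 is city=NS3. month columns in first-appearance order: Oct, Feb, Mar, Sep; column 3 is Mar.
Long rows with city=NS3, month=Mar: max(-19.3, -13.5) = -13.5.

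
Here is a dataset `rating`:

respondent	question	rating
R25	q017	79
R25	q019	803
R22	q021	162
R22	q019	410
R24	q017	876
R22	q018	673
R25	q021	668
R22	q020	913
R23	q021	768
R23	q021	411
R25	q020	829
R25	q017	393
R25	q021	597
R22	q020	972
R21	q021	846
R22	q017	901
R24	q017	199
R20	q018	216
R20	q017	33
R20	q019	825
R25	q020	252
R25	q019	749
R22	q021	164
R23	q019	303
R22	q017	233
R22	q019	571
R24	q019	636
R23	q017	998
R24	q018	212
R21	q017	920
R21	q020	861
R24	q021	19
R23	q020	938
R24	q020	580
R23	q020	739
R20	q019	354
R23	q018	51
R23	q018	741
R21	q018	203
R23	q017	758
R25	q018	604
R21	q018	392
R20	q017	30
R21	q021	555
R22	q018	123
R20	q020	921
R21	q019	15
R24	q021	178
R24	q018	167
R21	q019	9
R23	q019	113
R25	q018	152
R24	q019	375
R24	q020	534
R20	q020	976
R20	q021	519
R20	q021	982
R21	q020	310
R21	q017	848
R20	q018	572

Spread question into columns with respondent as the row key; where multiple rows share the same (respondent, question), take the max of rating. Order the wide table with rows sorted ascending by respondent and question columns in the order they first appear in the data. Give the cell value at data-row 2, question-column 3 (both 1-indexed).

With rows sorted ascending by respondent, row 2 is respondent=R21. question columns in first-appearance order: q017, q019, q021, q018, q020; column 3 is q021.
Long rows with respondent=R21, question=q021: max(846, 555) = 846.

846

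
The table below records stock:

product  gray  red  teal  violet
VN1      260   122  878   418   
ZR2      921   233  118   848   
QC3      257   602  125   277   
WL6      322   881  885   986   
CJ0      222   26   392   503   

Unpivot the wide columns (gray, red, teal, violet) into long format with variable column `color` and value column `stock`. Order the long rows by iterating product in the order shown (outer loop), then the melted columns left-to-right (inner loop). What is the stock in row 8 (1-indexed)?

20 rows total (5 × 4). Row 8: index ⌊(8-1)/4⌋ = 1 into product → ZR2; (8-1) mod 4 = 3 into the melted columns → violet.
So row 8 is (ZR2, violet, 848); stock = 848.

848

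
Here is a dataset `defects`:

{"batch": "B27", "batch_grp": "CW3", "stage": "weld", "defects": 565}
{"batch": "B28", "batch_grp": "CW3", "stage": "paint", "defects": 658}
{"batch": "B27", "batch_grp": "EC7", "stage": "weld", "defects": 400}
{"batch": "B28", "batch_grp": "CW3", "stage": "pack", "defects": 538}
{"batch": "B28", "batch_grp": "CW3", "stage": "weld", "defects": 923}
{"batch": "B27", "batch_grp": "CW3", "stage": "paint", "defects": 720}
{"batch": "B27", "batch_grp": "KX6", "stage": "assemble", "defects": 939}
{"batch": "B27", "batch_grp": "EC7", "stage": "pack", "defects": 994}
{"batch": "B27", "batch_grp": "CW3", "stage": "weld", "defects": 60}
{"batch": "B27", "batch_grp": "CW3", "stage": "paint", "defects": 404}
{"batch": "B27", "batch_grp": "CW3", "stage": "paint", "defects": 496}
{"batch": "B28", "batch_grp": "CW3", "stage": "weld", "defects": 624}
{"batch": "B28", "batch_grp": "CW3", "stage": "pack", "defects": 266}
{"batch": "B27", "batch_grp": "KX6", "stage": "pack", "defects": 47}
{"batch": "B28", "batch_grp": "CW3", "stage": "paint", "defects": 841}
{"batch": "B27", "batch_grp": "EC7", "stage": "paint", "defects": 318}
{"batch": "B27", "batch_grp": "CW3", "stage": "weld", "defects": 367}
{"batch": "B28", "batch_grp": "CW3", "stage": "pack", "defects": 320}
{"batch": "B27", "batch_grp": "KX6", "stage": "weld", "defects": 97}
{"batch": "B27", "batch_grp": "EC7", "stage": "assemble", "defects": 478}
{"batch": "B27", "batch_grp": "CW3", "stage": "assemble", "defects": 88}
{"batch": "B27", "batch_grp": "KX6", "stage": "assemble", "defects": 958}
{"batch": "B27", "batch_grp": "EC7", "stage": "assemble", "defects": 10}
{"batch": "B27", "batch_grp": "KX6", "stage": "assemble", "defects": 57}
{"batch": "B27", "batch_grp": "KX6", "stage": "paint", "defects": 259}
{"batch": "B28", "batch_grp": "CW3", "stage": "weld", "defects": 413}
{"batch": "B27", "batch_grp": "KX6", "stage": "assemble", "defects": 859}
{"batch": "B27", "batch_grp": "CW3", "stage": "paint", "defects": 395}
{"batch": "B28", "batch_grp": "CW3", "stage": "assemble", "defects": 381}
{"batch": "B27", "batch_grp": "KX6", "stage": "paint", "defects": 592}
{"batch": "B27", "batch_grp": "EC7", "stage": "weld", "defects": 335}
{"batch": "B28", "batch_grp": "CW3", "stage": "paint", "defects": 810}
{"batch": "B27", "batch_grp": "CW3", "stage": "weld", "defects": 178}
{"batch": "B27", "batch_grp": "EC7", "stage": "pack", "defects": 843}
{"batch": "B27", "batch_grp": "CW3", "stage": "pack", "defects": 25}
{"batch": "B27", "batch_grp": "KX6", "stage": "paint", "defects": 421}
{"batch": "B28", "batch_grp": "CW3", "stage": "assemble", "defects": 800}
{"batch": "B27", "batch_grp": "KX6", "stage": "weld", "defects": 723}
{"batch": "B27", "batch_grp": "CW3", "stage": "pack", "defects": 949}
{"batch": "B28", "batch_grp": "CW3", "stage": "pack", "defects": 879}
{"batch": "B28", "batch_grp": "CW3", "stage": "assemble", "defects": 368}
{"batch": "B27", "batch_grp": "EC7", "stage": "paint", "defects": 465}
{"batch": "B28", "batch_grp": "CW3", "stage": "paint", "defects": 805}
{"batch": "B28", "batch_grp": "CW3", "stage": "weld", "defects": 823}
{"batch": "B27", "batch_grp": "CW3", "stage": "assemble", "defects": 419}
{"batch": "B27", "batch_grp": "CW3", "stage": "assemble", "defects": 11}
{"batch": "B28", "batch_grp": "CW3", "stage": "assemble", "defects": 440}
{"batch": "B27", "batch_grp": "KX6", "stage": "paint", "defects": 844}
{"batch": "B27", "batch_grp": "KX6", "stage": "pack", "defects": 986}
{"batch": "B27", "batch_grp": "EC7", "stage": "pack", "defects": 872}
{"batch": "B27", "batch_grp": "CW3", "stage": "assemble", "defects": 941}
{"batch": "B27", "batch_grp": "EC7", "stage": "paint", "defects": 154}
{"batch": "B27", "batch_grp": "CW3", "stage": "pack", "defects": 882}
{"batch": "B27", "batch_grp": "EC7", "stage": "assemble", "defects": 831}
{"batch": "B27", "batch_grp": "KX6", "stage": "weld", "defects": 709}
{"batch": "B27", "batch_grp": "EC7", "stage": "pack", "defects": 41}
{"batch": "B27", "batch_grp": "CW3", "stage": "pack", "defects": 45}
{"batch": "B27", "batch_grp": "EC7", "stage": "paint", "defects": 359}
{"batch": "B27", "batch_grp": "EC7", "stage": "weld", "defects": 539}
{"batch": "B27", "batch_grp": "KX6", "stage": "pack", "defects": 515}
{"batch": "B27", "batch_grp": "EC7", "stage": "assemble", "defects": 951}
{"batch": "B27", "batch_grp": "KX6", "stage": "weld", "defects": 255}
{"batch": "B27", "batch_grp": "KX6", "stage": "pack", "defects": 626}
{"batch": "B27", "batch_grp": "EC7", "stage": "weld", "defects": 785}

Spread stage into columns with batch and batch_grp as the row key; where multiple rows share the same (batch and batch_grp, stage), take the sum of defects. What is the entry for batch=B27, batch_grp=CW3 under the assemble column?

1459

Rows with batch=B27, batch_grp=CW3 and stage=assemble: defects values are 88, 419, 11, 941.
88 + 419 + 11 + 941 = 1459.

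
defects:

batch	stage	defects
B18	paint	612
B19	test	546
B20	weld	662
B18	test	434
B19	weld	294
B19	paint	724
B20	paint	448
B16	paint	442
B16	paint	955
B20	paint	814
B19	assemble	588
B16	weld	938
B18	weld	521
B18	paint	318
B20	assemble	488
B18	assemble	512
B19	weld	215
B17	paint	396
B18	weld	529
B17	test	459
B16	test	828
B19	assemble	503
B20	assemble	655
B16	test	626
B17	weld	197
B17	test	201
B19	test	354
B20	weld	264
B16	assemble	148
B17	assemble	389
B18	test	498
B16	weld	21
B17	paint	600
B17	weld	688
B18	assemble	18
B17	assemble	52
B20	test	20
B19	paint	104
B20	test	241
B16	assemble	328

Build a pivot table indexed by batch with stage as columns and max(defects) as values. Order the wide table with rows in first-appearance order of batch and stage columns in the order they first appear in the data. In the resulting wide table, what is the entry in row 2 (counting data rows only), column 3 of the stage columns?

294

With rows in first-appearance order of batch, row 2 is batch=B19. stage columns in first-appearance order: paint, test, weld, assemble; column 3 is weld.
Long rows with batch=B19, stage=weld: max(294, 215) = 294.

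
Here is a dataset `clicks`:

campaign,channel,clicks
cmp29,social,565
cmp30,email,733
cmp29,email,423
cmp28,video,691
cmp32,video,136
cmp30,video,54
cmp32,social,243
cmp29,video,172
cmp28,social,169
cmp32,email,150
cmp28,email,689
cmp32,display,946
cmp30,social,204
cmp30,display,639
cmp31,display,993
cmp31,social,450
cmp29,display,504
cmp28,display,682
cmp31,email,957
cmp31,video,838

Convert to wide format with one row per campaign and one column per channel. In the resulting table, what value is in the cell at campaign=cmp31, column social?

Wide layout: rows indexed by campaign, columns are the 4 distinct channel values (social, email, video, display).
Cell (campaign=cmp31, channel=social) draws from the long row where campaign=cmp31 and channel=social, which has clicks=450.

450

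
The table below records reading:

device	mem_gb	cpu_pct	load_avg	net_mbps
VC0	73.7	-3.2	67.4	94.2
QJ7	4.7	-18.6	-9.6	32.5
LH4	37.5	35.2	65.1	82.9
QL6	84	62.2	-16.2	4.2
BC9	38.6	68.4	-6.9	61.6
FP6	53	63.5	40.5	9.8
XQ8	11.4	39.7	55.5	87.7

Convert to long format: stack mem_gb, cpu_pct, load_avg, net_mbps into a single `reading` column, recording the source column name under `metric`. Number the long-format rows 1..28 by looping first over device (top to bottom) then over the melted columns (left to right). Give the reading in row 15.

28 rows total (7 × 4). Row 15: index ⌊(15-1)/4⌋ = 3 into device → QL6; (15-1) mod 4 = 2 into the melted columns → load_avg.
So row 15 is (QL6, load_avg, -16.2); reading = -16.2.

-16.2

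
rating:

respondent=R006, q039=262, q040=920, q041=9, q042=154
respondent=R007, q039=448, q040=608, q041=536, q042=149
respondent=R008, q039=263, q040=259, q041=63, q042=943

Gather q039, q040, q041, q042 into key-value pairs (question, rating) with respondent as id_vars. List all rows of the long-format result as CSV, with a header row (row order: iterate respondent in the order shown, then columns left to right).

Each (respondent, column) pair becomes one row: 3 × 4 = 12 rows.
For example, (R006, q039) → rating=262.

respondent,question,rating
R006,q039,262
R006,q040,920
R006,q041,9
R006,q042,154
R007,q039,448
R007,q040,608
R007,q041,536
R007,q042,149
R008,q039,263
R008,q040,259
R008,q041,63
R008,q042,943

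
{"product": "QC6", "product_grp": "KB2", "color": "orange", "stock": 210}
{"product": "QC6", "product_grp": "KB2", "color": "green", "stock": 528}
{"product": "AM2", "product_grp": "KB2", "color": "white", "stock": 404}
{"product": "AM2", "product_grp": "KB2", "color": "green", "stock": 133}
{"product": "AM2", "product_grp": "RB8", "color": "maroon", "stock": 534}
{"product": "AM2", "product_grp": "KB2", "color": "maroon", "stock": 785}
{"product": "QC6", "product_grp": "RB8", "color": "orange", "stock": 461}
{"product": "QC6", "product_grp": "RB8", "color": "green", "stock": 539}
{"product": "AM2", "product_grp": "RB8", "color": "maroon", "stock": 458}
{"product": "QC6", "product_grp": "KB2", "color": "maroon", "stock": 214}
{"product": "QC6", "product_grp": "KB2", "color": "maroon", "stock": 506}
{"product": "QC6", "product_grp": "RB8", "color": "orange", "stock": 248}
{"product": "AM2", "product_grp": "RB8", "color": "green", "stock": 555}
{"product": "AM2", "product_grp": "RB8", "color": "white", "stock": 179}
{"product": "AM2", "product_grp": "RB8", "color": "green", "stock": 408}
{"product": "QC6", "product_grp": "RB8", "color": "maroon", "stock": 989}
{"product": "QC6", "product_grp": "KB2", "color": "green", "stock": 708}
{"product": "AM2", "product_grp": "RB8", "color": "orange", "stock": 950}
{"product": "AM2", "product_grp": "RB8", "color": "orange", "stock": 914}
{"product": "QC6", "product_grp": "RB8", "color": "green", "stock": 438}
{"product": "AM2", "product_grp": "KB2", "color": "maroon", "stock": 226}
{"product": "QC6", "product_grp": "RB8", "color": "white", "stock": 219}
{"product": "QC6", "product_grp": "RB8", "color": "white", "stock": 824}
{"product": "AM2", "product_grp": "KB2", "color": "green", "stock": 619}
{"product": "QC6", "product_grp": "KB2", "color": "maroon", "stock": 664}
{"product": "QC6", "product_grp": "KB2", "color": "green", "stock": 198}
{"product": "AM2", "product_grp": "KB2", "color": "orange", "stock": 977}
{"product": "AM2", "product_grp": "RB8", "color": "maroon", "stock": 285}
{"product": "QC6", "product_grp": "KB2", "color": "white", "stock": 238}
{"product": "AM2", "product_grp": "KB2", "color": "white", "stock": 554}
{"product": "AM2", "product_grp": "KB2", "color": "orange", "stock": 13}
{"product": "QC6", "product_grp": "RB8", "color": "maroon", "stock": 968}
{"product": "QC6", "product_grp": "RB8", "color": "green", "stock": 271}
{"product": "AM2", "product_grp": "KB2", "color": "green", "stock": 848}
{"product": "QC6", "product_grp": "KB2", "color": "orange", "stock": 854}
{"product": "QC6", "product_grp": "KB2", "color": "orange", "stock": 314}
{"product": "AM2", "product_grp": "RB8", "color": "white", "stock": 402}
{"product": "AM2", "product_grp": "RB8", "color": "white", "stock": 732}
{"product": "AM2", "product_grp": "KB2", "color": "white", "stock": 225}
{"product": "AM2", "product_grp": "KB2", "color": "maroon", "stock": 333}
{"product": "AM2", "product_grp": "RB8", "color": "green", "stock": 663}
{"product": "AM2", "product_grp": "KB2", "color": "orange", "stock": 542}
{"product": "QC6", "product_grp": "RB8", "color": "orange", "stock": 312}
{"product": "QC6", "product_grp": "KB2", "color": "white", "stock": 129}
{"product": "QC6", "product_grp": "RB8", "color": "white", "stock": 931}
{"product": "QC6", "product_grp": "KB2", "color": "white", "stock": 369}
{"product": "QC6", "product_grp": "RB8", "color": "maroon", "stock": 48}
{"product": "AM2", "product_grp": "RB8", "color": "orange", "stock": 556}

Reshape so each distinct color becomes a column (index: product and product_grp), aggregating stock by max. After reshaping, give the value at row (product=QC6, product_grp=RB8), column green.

Rows with product=QC6, product_grp=RB8 and color=green: stock values are 539, 438, 271.
max(539, 438, 271) = 539.

539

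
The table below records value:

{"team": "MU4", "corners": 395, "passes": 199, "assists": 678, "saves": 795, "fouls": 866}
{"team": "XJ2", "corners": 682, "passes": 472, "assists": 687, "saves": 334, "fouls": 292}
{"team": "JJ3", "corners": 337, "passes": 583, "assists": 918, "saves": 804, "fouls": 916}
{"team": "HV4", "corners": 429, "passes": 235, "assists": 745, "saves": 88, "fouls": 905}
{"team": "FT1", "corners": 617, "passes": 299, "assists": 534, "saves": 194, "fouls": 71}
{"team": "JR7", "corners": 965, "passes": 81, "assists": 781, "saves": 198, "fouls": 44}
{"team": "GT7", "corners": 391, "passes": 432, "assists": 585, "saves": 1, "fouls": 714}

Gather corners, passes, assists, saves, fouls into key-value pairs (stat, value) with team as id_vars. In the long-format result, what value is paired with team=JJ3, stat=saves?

804

Unpivoting turns each (team, wide-column) pair into one long row.
The wide cell at row JJ3, column saves holds 804, so the long row (JJ3, saves) has value=804.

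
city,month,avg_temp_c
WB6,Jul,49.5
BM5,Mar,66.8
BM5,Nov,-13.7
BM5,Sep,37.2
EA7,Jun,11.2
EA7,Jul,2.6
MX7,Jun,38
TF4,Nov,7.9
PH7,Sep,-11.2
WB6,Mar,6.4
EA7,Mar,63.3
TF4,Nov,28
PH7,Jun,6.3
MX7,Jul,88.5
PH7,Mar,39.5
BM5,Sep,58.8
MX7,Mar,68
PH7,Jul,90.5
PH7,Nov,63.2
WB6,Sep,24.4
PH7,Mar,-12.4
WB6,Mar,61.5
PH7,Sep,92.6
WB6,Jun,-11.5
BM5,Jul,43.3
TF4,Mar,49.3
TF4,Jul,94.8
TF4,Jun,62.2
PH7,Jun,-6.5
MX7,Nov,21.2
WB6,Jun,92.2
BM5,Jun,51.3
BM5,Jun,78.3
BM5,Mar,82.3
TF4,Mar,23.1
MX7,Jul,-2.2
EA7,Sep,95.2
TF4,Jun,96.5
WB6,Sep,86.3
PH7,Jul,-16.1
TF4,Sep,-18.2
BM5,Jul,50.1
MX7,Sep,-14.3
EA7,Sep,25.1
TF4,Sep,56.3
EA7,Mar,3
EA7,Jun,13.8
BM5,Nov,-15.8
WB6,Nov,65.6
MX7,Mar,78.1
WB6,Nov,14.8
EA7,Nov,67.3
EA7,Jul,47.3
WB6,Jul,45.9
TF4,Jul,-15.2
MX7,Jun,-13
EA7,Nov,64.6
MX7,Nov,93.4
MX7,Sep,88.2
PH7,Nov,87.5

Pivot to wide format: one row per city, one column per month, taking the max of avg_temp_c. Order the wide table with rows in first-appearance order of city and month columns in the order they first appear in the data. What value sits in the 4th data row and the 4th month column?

With rows in first-appearance order of city, row 4 is city=MX7. month columns in first-appearance order: Jul, Mar, Nov, Sep, Jun; column 4 is Sep.
Long rows with city=MX7, month=Sep: max(-14.3, 88.2) = 88.2.

88.2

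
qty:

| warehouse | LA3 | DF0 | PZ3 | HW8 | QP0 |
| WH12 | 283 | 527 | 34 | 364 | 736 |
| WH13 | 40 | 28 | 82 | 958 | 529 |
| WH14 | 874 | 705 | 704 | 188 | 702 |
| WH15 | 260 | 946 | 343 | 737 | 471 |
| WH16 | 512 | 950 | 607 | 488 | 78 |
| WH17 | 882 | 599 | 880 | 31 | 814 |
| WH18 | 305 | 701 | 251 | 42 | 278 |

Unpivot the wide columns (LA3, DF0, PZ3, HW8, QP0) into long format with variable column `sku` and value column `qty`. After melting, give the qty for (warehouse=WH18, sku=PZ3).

251

Unpivoting turns each (warehouse, wide-column) pair into one long row.
The wide cell at row WH18, column PZ3 holds 251, so the long row (WH18, PZ3) has qty=251.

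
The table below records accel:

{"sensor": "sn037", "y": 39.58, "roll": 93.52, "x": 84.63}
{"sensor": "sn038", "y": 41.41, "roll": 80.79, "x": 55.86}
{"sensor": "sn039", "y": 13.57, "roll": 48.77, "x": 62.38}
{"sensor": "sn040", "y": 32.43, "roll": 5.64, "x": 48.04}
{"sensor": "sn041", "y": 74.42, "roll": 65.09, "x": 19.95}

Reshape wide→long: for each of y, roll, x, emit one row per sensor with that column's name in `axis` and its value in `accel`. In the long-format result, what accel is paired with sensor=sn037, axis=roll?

93.52

Unpivoting turns each (sensor, wide-column) pair into one long row.
The wide cell at row sn037, column roll holds 93.52, so the long row (sn037, roll) has accel=93.52.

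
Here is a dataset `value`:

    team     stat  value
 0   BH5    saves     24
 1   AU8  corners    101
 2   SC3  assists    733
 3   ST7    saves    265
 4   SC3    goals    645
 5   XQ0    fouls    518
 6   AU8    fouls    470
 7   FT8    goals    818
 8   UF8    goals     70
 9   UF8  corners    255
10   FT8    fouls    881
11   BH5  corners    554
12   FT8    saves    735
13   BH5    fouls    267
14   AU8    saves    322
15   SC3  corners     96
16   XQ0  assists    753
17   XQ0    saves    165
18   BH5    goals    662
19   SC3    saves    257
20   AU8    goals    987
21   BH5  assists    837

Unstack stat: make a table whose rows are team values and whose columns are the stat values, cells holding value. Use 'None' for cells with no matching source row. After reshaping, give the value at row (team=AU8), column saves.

The long row with team=AU8, stat=saves has value=322.

322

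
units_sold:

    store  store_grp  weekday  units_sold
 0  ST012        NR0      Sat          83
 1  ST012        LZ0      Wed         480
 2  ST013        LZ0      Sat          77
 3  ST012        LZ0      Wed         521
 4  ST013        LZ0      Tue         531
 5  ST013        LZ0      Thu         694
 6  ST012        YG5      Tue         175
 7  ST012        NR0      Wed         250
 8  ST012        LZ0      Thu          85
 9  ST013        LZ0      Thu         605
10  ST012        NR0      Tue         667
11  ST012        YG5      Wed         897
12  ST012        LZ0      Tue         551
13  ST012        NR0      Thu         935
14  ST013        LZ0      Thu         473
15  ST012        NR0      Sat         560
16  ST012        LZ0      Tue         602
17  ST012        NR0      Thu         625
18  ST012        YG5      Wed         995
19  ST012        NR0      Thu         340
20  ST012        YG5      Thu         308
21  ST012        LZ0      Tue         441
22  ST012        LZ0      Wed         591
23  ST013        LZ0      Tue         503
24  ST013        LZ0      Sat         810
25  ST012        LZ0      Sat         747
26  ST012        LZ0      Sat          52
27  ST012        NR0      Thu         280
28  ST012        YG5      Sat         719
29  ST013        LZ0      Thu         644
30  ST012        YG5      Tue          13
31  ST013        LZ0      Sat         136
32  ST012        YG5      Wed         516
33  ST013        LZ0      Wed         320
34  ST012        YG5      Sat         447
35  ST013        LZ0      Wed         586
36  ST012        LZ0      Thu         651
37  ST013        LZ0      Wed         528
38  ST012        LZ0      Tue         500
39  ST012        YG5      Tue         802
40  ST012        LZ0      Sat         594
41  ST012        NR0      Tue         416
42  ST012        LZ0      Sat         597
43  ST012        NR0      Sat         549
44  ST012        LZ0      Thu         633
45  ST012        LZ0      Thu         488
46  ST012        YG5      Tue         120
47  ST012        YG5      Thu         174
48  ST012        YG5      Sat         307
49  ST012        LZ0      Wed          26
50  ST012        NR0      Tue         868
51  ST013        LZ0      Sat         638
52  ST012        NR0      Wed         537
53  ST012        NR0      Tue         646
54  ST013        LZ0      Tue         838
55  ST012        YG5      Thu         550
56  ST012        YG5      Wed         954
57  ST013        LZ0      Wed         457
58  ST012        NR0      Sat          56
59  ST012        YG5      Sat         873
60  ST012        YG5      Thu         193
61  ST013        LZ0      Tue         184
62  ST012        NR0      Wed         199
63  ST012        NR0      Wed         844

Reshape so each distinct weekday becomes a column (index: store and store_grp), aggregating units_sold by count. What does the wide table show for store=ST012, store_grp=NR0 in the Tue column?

Rows with store=ST012, store_grp=NR0 and weekday=Tue: units_sold values are 667, 416, 868, 646.
4 rows match — count = 4.

4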